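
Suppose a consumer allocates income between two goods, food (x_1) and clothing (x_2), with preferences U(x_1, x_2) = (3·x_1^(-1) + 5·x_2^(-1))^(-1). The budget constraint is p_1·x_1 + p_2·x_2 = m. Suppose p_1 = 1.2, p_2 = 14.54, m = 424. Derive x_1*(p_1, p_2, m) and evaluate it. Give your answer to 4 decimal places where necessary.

x_1* = 64.3147

From the CES first-order condition, (3/5)·(x_2/x_1)^(2) = p_1/p_2.
Solve for the ratio: x_2/x_1 = [(5/3)·p_1/p_2]^(0.5).
Substitute x_2 = (x_2/x_1)·x_1 into the budget: x_1* = m/(p_1 + p_2·(x_2/x_1)).
Numerically x_2/x_1 = 0.370879, so x_1* = 424/(1.2 + 14.54·0.370879) = 64.3147.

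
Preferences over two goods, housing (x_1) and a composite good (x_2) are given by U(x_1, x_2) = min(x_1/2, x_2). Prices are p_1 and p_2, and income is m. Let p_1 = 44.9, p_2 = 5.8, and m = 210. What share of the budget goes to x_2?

Leontief preferences: the optimum is at the kink where x_1/2 = x_2/1, i.e. x_2 = (1/2)·x_1.
Budget: p_1·x_1 + p_2·(1/2)·x_1 = m, so (2·p_1 + p_2)·x_1 = 2·m.
Demand: x_1*(p_1,p_2,m) = 2·m/(2·p_1 + p_2), x_2* = m/(2·p_1 + p_2).
Here 2·44.9 + 5.8 = 95.6, giving x_1* = 4.3933 and x_2* = 2.1967.
Expenditure on x_2: 5.8·2.1967 = 12.7406; share = 0.0607.

share on x_2 = 0.0607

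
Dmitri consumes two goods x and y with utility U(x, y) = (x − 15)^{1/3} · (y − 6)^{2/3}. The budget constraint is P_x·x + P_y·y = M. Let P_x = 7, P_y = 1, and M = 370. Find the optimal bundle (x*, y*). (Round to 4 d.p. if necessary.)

Substituting into the budget: x* = 15 + 1/3·(M − 15·P_x − 6·P_y)/P_x, and y* = 6 + 2/3·(…)/P_y.
Discretionary income = 370 − 15·7 − 6·1 = 259; x* = 15 + 1/3·259/7 = 27.3333; y* = 6 + 2/3·259/1 = 178.6667.

x* = 27.3333, y* = 178.6667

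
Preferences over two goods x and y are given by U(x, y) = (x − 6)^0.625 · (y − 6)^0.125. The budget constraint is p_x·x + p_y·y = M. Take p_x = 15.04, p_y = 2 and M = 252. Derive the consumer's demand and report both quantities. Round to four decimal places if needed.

x* = 14.2979, y* = 18.48

This is Cobb-Douglas in (x−6, y−6): tangency gives 0.625·p_y·(y−6) = 0.125·p_x·(x−6).
After buying the subsistence bundle (6, 6), a share 5/6 of the remaining income goes to x: x* = 6 + 5/6·(M − 6p_x − 6p_y)/p_x.
Discretionary income = 252 − 6·15.04 − 6·2 = 149.76; x* = 6 + 5/6·149.76/15.04 = 14.2979; y* = 6 + 1/6·149.76/2 = 18.48.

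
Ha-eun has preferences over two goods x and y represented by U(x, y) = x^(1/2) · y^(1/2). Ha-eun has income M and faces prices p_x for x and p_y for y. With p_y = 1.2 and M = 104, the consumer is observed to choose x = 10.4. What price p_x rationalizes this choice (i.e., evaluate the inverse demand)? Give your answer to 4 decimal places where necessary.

p_x = 5

Tangency: MRS = y/x = p_x/p_y.
So 0.5·p_y·y = 0.5·p_x·x; combined with the budget, a share 0.5 of income goes to x.
Demand: x*(p_x,p_y,M) = 0.5·M/p_x and y* = 0.5·M/p_y.
Set x* = 10.4 in the demand function and solve for p_x: p_x = 5.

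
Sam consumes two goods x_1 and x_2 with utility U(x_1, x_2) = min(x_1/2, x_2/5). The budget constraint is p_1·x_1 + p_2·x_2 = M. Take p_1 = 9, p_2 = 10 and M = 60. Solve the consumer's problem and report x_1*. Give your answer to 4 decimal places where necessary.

x_1* = 1.7647

With perfect complements, no substitution: consume in ratio x_1:x_2 = 2:5.
Budget: p_1·x_1 + p_2·(5/2)·x_1 = M, so (2·p_1 + 5·p_2)·x_1 = 2·M.
Demand: x_1*(p_1,p_2,M) = 2·M/(2·p_1 + 5·p_2), x_2* = 5·M/(2·p_1 + 5·p_2).
Here 2·9 + 5·10 = 68, giving x_1* = 1.7647.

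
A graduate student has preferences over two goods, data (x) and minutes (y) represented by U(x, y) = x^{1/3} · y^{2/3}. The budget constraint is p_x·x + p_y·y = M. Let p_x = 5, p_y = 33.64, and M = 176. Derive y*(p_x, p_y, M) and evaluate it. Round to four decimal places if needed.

y* = 3.4879

Demand: x*(p_x,p_y,M) = 1/3·M/p_x and y* = 2/3·M/p_y.
At p_x=5, p_y=33.64, M=176: y* = 2/3·176/33.64 = 3.4879.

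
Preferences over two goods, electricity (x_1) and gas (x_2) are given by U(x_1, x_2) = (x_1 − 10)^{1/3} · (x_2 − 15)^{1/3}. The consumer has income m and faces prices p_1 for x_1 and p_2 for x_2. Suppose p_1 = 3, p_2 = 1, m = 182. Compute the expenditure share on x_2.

share on x_2 = 0.4588

After buying the subsistence bundle (10, 15), a share 0.5 of the remaining income goes to x_1: x_1* = 10 + 0.5·(m − 10p_1 − 15p_2)/p_1.
Discretionary income = 182 − 10·3 − 15·1 = 137; x_1* = 10 + 0.5·137/3 = 32.8333; x_2* = 15 + 0.5·137/1 = 83.5.
Expenditure on x_2: 1·83.5 = 83.5; share = 0.4588.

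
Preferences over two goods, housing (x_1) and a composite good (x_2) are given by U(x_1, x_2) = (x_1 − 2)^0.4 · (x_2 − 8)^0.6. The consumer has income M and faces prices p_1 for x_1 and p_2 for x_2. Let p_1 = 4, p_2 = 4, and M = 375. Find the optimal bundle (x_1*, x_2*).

x_1* = 35.5, x_2* = 58.25

MRS = (2/3)·(x_2−8)/(x_1−2). Tangency with p_1/p_2 gives x_2−8 = (3/2)·(p_1/p_2)·(x_1−2).
Substituting into the budget: x_1* = 2 + 0.4·(M − 2·p_1 − 8·p_2)/p_1, and x_2* = 8 + 0.6·(…)/p_2.
Discretionary income = 375 − 2·4 − 8·4 = 335; x_1* = 2 + 0.4·335/4 = 35.5; x_2* = 8 + 0.6·335/4 = 58.25.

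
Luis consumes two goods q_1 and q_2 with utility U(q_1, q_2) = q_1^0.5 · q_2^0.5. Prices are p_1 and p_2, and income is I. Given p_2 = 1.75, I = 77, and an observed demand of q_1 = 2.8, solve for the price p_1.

p_1 = 13.75

Tangency: MRS = q_2/q_1 = p_1/p_2.
So 0.5·p_2·q_2 = 0.5·p_1·q_1; combined with the budget, a share 0.5 of income goes to q_1.
Demand: q_1*(p_1,p_2,I) = 0.5·I/p_1 and q_2* = 0.5·I/p_2.
Set q_1* = 2.8 in the demand function and solve for p_1: p_1 = 13.75.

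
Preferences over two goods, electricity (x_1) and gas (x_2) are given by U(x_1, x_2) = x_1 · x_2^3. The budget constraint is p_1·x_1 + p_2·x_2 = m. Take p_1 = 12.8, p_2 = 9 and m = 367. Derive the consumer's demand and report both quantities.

Tangency: MRS = (1/3)·x_2/x_1 = p_1/p_2.
Rearranging, p_2·x_2 = 3·p_1·x_1. Substituting into the budget gives p_1·x_1·(1 + 3) = m.
Demand: x_1*(p_1,p_2,m) = 0.25·m/p_1 and x_2* = 0.75·m/p_2.
At p_1=12.8, p_2=9, m=367: x_1* = 0.25·367/12.8 = 7.168, x_2* = 30.5833.

x_1* = 7.168, x_2* = 30.5833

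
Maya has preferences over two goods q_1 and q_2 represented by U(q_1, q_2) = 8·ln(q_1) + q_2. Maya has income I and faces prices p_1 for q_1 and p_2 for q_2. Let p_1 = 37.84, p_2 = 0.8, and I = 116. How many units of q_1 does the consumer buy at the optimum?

q_1* = 0.1691

MU_q_1 = 8/q_1, MU_q_2 = 1. Tangency: 8/q_1 = p_1/p_2.
So q_1*(p_1,p_2) = 8·p_2/p_1, independent of income; and q_2* = (I − 8·p_2)/p_2.
At the given prices: q_1* = 8·0.8/37.84 = 0.1691.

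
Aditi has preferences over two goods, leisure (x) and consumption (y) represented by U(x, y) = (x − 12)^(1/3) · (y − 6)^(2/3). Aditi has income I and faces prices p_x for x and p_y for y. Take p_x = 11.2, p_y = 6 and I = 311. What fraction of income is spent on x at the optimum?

share on x = 0.5829

Let x' = x−12, y' = y−6. MRS = (1/2)·y'/x' = p_x/p_y.
Substituting into the budget: x* = 12 + 1/3·(I − 12·p_x − 6·p_y)/p_x, and y* = 6 + 2/3·(…)/p_y.
Discretionary income = 311 − 12·11.2 − 6·6 = 140.6; x* = 12 + 1/3·140.6/11.2 = 16.1845; y* = 6 + 2/3·140.6/6 = 21.6222.
Expenditure on x: 11.2·16.1845 = 181.2667; share = 0.5829.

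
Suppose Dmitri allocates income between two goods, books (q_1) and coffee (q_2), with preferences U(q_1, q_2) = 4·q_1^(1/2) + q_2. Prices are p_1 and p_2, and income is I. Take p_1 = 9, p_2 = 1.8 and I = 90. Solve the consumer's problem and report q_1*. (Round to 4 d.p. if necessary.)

Set MRS = p_1/p_2: 2·q_1^(−1/2) = p_1/p_2.
Solve: √q_1 = 2·p_2/p_1, so q_1*(p_1,p_2) = (2·p_2/p_1)², and q_2* = (I − p_1·q_1*)/p_2.
Plugging in: q_1* = (2·1.8/9)² = 0.16.

q_1* = 0.16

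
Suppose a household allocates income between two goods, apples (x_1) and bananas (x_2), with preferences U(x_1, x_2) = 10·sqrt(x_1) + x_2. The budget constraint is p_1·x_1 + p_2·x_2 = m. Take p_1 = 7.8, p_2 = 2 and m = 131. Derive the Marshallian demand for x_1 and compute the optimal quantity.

Set MRS = p_1/p_2: 5·x_1^(−1/2) = p_1/p_2.
Solve: √x_1 = 5·p_2/p_1, so x_1*(p_1,p_2) = (5·p_2/p_1)², and x_2* = (m − p_1·x_1*)/p_2.
Plugging in: x_1* = (5·2/7.8)² = 1.6437.

x_1* = 1.6437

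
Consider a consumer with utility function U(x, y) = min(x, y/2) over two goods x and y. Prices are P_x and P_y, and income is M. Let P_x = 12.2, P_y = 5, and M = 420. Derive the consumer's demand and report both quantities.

x* = 18.9189, y* = 37.8378

Leontief preferences: the optimum is at the kink where x/1 = y/2, i.e. y = 2·x.
Budget: P_x·x + P_y·2·x = M, so (P_x + 2·P_y)·x = M.
Demand: x*(P_x,P_y,M) = M/(P_x + 2·P_y), y* = 2·M/(P_x + 2·P_y).
Here 12.2 + 2·5 = 22.2, giving x* = 18.9189 and y* = 37.8378.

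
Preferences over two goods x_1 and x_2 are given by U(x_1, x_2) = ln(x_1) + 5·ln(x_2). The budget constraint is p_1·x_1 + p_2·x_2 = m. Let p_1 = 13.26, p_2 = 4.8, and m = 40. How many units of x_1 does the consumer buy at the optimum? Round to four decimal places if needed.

x_1* = 0.5028

Tangency: MRS = (1/5)·x_2/x_1 = p_1/p_2.
Rearranging, p_2·x_2 = 5·p_1·x_1. Substituting into the budget gives p_1·x_1·(1 + 5) = m.
Demand: x_1*(p_1,p_2,m) = 1/6·m/p_1 and x_2* = 5/6·m/p_2.
At p_1=13.26, p_2=4.8, m=40: x_1* = 1/6·40/13.26 = 0.5028.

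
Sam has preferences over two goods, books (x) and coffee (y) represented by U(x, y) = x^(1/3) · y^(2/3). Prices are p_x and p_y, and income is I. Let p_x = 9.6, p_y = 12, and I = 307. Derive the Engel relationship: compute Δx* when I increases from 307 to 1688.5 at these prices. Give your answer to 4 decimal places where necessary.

At p_x=9.6, p_y=12, I=307: x* = 1/3·307/9.6 = 10.6597.
At I' = 1688.5: x* = 58.6285. Change: 58.6285 − 10.6597 = 47.9688.

Δx* = 47.9688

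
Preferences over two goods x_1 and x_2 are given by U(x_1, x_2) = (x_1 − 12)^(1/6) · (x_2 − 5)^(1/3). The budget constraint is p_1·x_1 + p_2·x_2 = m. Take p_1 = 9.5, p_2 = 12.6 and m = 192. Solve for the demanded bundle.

x_1* = 12.5263, x_2* = 5.7937

Discretionary income = 192 − 12·9.5 − 5·12.6 = 15; x_1* = 12 + 1/3·15/9.5 = 12.5263; x_2* = 5 + 2/3·15/12.6 = 5.7937.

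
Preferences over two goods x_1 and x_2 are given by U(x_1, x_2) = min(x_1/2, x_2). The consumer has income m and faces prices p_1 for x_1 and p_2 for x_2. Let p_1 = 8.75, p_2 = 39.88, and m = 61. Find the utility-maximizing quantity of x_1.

x_1* = 2.1262

With perfect complements, no substitution: consume in ratio x_1:x_2 = 2:1.
Budget: p_1·x_1 + p_2·(1/2)·x_1 = m, so (2·p_1 + p_2)·x_1 = 2·m.
Demand: x_1*(p_1,p_2,m) = 2·m/(2·p_1 + p_2), x_2* = m/(2·p_1 + p_2).
Here 2·8.75 + 39.88 = 57.38, giving x_1* = 2.1262.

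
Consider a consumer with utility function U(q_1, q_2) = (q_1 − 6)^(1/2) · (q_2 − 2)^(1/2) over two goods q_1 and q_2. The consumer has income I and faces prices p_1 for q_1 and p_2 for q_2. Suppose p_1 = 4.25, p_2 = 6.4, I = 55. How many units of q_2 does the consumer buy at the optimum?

q_2* = 3.3047

This is Cobb-Douglas in (q_1−6, q_2−2): tangency gives 0.5·p_2·(q_2−2) = 0.5·p_1·(q_1−6).
Substituting into the budget: q_1* = 6 + 0.5·(I − 6·p_1 − 2·p_2)/p_1, and q_2* = 2 + 0.5·(…)/p_2.
Discretionary income = 55 − 6·4.25 − 2·6.4 = 16.7; q_2* = 2 + 0.5·16.7/6.4 = 3.3047.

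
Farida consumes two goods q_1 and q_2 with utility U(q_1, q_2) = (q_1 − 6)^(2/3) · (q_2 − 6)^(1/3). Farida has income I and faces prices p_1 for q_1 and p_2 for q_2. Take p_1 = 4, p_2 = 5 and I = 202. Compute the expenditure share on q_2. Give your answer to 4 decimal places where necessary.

This is Cobb-Douglas in (q_1−6, q_2−6): tangency gives 2/3·p_2·(q_2−6) = 1/3·p_1·(q_1−6).
Substituting into the budget: q_1* = 6 + 2/3·(I − 6·p_1 − 6·p_2)/p_1, and q_2* = 6 + 1/3·(…)/p_2.
Discretionary income = 202 − 6·4 − 6·5 = 148; q_1* = 6 + 2/3·148/4 = 30.6667; q_2* = 6 + 1/3·148/5 = 15.8667.
Expenditure on q_2: 5·15.8667 = 79.3333; share = 0.3927.

share on q_2 = 0.3927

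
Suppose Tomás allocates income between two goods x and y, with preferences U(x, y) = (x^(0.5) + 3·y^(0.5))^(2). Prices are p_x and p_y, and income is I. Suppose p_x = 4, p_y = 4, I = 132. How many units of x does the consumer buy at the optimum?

MU_x ∝ x^(-0.5), MU_y ∝ 3·y^(-0.5), so MRS = (1/3)·(y/x)^(0.5) = p_x/p_y.
Hence y/x = (3·p_x/p_y)^(1/(0.5)), i.e. raised to the 2 power.
Substitute y = (y/x)·x into the budget: x* = I/(p_x + p_y·(y/x)).
Numerically y/x = 9, so x* = 132/(4 + 4·9) = 3.3.

x* = 3.3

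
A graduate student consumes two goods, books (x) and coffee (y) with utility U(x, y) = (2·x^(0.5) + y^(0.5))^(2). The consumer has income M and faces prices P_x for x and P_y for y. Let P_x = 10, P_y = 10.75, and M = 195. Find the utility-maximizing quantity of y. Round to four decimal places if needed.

MU_x ∝ 2·x^(-0.5), MU_y ∝ y^(-0.5), so MRS = 2·(y/x)^(0.5) = P_x/P_y.
Hence y/x = ((1/2)·P_x/P_y)^(1/(0.5)), i.e. raised to the 2 power.
Substitute y = (y/x)·x into the budget: x* = M/(P_x + P_y·(y/x)).
Numerically y/x = 0.216333, so x* = 195/(10 + 10.75·0.216333) = 15.8208 and y* = 0.216333·15.8208 = 3.4226.

y* = 3.4226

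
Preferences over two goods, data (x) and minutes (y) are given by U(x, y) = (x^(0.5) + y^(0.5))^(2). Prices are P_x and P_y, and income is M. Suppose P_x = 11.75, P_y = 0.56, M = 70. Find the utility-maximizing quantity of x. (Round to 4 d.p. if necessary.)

MRS = MU_x/MU_y = (y/x)^(0.5). Set equal to P_x/P_y.
Solve for the ratio: y/x = [P_x/P_y]^(2).
With the ratio pinned down, the budget gives x* = M/(P_x + P_y·(y/x)) and y* = (y/x)·x*.
Numerically y/x = 440.250319, so x* = 70/(11.75 + 0.56·440.250319) = 0.271.

x* = 0.271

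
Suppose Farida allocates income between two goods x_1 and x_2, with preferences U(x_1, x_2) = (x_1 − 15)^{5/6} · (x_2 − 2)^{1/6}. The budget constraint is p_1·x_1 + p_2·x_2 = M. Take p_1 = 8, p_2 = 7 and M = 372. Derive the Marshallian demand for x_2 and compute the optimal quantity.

Substituting into the budget: x_1* = 15 + 5/6·(M − 15·p_1 − 2·p_2)/p_1, and x_2* = 2 + 1/6·(…)/p_2.
Discretionary income = 372 − 15·8 − 2·7 = 238; x_2* = 2 + 1/6·238/7 = 7.6667.

x_2* = 7.6667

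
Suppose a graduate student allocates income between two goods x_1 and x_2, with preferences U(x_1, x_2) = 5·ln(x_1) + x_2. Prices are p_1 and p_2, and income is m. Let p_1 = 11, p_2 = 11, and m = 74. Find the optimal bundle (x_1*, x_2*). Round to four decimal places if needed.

x_1* = 5, x_2* = 1.7273

MU_x_1 = 5/x_1, MU_x_2 = 1. Tangency: 5/x_1 = p_1/p_2.
So x_1*(p_1,p_2) = 5·p_2/p_1, independent of income; and x_2* = (m − 5·p_2)/p_2.
At the given prices: x_1* = 5·11/11 = 5, and x_2* = 1.7273.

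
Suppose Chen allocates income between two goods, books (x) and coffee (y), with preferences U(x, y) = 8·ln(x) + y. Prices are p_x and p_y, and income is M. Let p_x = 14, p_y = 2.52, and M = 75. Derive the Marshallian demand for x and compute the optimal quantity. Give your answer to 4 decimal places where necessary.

x* = 1.44

MU_x = 8/x, MU_y = 1. Tangency: 8/x = p_x/p_y.
So x*(p_x,p_y) = 8·p_y/p_x, independent of income; and y* = (M − 8·p_y)/p_y.
At the given prices: x* = 8·2.52/14 = 1.44.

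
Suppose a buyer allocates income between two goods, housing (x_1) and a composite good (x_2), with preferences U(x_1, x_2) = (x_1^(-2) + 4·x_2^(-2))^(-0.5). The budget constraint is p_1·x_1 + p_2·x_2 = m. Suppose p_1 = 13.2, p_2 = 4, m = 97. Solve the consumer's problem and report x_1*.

With the ratio pinned down, the budget gives x_1* = m/(p_1 + p_2·(x_2/x_1)) and x_2* = (x_2/x_1)·x_1*.
Numerically x_2/x_1 = 2.363332, so x_1* = 97/(13.2 + 4·2.363332) = 4.2819.

x_1* = 4.2819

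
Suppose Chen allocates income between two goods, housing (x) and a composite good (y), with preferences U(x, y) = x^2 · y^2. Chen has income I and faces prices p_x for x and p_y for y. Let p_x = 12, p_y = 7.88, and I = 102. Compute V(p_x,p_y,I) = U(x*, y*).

The MRS is y/x. Set MRS = p_x/p_y.
Rearranging, p_y·y = p_x·x. Substituting into the budget gives p_x·x·(1 + 1) = I.
Demand: x*(p_x,p_y,I) = 0.5·I/p_x and y* = 0.5·I/p_y.
At p_x=12, p_y=7.88, I=102: x* = 0.5·102/12 = 4.25, y* = 6.4721.
Utility at the optimum: U(4.25, 6.4721) = 756.599.

V = 756.599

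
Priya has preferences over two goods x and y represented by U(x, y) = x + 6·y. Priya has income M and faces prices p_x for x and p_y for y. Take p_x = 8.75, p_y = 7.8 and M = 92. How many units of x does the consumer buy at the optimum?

x* = 0

Linear utility — the consumer picks whichever good has higher MU/price: 1/8.75 = 0.1143 vs 6/7.8 = 0.7692.
y gives more utility per dollar, so spend all income on y: y* = M/p_y, x* = 0.
Numerically: x* = 0, y* = 11.7949.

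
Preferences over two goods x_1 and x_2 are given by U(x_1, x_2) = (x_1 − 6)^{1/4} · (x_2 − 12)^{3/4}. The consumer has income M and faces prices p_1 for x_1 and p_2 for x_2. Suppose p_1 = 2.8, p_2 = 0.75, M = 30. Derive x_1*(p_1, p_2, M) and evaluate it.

MRS = (1/3)·(x_2−12)/(x_1−6). Tangency with p_1/p_2 gives x_2−12 = 3·(p_1/p_2)·(x_1−6).
After buying the subsistence bundle (6, 12), a share 0.25 of the remaining income goes to x_1: x_1* = 6 + 0.25·(M − 6p_1 − 12p_2)/p_1.
Discretionary income = 30 − 6·2.8 − 12·0.75 = 4.2; x_1* = 6 + 0.25·4.2/2.8 = 6.375.

x_1* = 6.375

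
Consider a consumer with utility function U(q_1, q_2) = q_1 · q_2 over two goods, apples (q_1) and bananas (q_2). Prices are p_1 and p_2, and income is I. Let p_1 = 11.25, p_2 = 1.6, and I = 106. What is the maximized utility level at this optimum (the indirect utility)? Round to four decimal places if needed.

V = 156.0556

At p_1=11.25, p_2=1.6, I=106: q_1* = 0.5·106/11.25 = 4.7111, q_2* = 33.125.
Utility at the optimum: U(4.7111, 33.125) = 156.0556.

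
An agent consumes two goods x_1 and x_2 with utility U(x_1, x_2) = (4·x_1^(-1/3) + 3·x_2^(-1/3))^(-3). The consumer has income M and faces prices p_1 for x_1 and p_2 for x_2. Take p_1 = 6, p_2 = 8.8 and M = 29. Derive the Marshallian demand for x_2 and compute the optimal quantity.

x_2* = 1.549

MU_x_1 ∝ 4·x_1^(-4/3), MU_x_2 ∝ 3·x_2^(-4/3), so MRS = (4/3)·(x_2/x_1)^(4/3) = p_1/p_2.
Hence x_2/x_1 = ((3/4)·p_1/p_2)^(1/(4/3)), i.e. raised to the 0.75 power.
With the ratio pinned down, the budget gives x_1* = M/(p_1 + p_2·(x_2/x_1)) and x_2* = (x_2/x_1)·x_1*.
Numerically x_2/x_1 = 0.60471, so x_1* = 29/(6 + 8.8·0.60471) = 2.5615 and x_2* = 0.60471·2.5615 = 1.549.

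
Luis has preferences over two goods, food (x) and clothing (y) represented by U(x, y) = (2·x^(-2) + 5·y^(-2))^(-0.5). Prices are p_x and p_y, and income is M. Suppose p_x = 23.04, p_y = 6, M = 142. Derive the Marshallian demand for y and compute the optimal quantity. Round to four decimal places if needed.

y* = 8.4319

MRS = MU_x/MU_y = (2/5)·(y/x)^(3). Set equal to p_x/p_y.
Hence y/x = ((5/2)·p_x/p_y)^(1/(3)), i.e. raised to the 1/3 power.
With the ratio pinned down, the budget gives x* = M/(p_x + p_y·(y/x)) and y* = (y/x)·x*.
Numerically y/x = 2.125317, so x* = 142/(23.04 + 6·2.125317) = 3.9674 and y* = 2.125317·3.9674 = 8.4319.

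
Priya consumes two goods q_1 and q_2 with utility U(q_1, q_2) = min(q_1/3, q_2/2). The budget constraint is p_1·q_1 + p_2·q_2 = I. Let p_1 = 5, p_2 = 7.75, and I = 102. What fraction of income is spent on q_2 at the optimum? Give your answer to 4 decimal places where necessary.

share on q_2 = 0.5082

Leontief preferences: the optimum is at the kink where q_1/3 = q_2/2, i.e. q_2 = (2/3)·q_1.
Budget: p_1·q_1 + p_2·(2/3)·q_1 = I, so (3·p_1 + 2·p_2)·q_1 = 3·I.
Demand: q_1*(p_1,p_2,I) = 3·I/(3·p_1 + 2·p_2), q_2* = 2·I/(3·p_1 + 2·p_2).
Here 3·5 + 2·7.75 = 30.5, giving q_1* = 10.0328 and q_2* = 6.6885.
Expenditure on q_2: 7.75·6.6885 = 51.8361; share = 0.5082.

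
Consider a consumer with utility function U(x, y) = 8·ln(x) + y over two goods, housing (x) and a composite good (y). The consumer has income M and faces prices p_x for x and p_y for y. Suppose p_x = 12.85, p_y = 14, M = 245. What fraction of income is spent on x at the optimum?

share on x = 0.4571

MU_x = 8/x, MU_y = 1. Tangency: 8/x = p_x/p_y.
So x*(p_x,p_y) = 8·p_y/p_x, independent of income; and y* = (M − 8·p_y)/p_y.
At the given prices: x* = 8·14/12.85 = 8.716, and y* = 9.5.
Expenditure on x: 12.85·8.716 = 112; share = 0.4571.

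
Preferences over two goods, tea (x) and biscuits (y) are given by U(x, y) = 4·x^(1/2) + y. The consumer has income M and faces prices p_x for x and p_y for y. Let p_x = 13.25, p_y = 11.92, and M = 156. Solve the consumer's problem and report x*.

x* = 3.2373

Utility is quasi-linear in y; the FOC for x is 2/√x = p_x/p_y.
Solve: √x = 2·p_y/p_x, so x*(p_x,p_y) = (2·p_y/p_x)², and y* = (M − p_x·x*)/p_y.
Plugging in: x* = (2·11.92/13.25)² = 3.2373.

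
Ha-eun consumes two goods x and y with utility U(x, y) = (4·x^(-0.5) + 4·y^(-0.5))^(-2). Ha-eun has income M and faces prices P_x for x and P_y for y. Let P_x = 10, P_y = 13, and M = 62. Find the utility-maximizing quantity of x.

x* = 2.9645

With the ratio pinned down, the budget gives x* = M/(P_x + P_y·(y/x)) and y* = (y/x)·x*.
Numerically y/x = 0.839533, so x* = 62/(10 + 13·0.839533) = 2.9645.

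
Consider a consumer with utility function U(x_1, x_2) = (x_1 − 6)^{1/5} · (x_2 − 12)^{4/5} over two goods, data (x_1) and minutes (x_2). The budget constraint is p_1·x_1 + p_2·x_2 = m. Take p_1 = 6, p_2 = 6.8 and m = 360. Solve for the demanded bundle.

MRS = (1/4)·(x_2−12)/(x_1−6). Tangency with p_1/p_2 gives x_2−12 = 4·(p_1/p_2)·(x_1−6).
After buying the subsistence bundle (6, 12), a share 0.2 of the remaining income goes to x_1: x_1* = 6 + 0.2·(m − 6p_1 − 12p_2)/p_1.
Discretionary income = 360 − 6·6 − 12·6.8 = 242.4; x_1* = 6 + 0.2·242.4/6 = 14.08; x_2* = 12 + 0.8·242.4/6.8 = 40.5176.

x_1* = 14.08, x_2* = 40.5176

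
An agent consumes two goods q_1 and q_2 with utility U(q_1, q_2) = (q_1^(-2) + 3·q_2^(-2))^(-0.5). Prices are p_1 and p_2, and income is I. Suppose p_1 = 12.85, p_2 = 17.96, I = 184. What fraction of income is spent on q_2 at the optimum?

share on q_2 = 0.6432

MRS = MU_q_1/MU_q_2 = (1/3)·(q_2/q_1)^(3). Set equal to p_1/p_2.
Hence q_2/q_1 = (3·p_1/p_2)^(1/(3)), i.e. raised to the 1/3 power.
Substitute q_2 = (q_2/q_1)·q_1 into the budget: q_1* = I/(p_1 + p_2·(q_2/q_1)).
Numerically q_2/q_1 = 1.289949, so q_1* = 184/(12.85 + 17.96·1.289949) = 5.1086 and q_2* = 1.289949·5.1086 = 6.5899.
Expenditure on q_2: 17.96·6.5899 = 118.3541; share = 0.6432.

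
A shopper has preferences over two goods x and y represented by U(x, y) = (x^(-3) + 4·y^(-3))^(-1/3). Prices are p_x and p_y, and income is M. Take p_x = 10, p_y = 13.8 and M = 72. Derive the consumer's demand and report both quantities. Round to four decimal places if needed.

x* = 2.5709, y* = 3.3545

MU_x ∝ x^(-4), MU_y ∝ 4·y^(-4), so MRS = (1/4)·(y/x)^(4) = p_x/p_y.
Hence y/x = (4·p_x/p_y)^(1/(4)), i.e. raised to the 0.25 power.
Substitute y = (y/x)·x into the budget: x* = M/(p_x + p_y·(y/x)).
Numerically y/x = 1.304804, so x* = 72/(10 + 13.8·1.304804) = 2.5709 and y* = 1.304804·2.5709 = 3.3545.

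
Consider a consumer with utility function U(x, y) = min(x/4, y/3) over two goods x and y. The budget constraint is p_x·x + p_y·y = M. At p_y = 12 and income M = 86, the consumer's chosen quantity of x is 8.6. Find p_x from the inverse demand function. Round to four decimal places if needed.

p_x = 1

With perfect complements, no substitution: consume in ratio x:y = 4:3.
Budget: p_x·x + p_y·(3/4)·x = M, so (4·p_x + 3·p_y)·x = 4·M.
Demand: x*(p_x,p_y,M) = 4·M/(4·p_x + 3·p_y), y* = 3·M/(4·p_x + 3·p_y).
Set x* = 8.6 in the demand function and solve for p_x: p_x = 1.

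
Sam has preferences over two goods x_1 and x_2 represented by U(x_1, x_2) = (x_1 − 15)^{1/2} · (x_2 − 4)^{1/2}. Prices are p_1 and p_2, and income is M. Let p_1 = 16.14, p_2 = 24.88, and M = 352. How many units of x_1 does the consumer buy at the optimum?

This is Cobb-Douglas in (x_1−15, x_2−4): tangency gives 0.5·p_2·(x_2−4) = 0.5·p_1·(x_1−15).
Substituting into the budget: x_1* = 15 + 0.5·(M − 15·p_1 − 4·p_2)/p_1, and x_2* = 4 + 0.5·(…)/p_2.
Discretionary income = 352 − 15·16.14 − 4·24.88 = 10.38; x_1* = 15 + 0.5·10.38/16.14 = 15.3216.

x_1* = 15.3216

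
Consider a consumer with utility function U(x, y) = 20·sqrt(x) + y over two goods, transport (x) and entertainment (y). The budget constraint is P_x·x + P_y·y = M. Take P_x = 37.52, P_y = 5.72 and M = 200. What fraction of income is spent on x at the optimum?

Utility is quasi-linear in y; the FOC for x is 10/√x = P_x/P_y.
Solve: √x = 10·P_y/P_x, so x*(P_x,P_y) = (10·P_y/P_x)², and y* = (M − P_x·x*)/P_y.
Plugging in: x* = (10·5.72/37.52)² = 2.3242, y* = 19.7198.
Expenditure on x: 37.52·2.3242 = 87.2026; share = 0.436.

share on x = 0.436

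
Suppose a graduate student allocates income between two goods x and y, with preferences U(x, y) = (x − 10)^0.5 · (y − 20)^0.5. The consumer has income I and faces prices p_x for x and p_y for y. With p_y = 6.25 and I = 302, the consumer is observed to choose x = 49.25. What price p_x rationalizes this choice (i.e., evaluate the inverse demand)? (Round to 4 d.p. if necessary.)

This is Cobb-Douglas in (x−10, y−20): tangency gives 0.5·p_y·(y−20) = 0.5·p_x·(x−10).
Substituting into the budget: x* = 10 + 0.5·(I − 10·p_x − 20·p_y)/p_x, and y* = 20 + 0.5·(…)/p_y.
Set x* = 49.25 in the demand function and solve for p_x: p_x = 2.

p_x = 2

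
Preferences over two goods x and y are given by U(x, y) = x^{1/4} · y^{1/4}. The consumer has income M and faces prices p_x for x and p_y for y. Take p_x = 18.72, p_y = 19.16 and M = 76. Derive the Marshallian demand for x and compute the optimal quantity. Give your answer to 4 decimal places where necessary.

x* = 2.0299

The MRS is y/x. Set MRS = p_x/p_y.
So 0.25·p_y·y = 0.25·p_x·x; combined with the budget, a share 0.5 of income goes to x.
Demand: x*(p_x,p_y,M) = 0.5·M/p_x and y* = 0.5·M/p_y.
At p_x=18.72, p_y=19.16, M=76: x* = 0.5·76/18.72 = 2.0299.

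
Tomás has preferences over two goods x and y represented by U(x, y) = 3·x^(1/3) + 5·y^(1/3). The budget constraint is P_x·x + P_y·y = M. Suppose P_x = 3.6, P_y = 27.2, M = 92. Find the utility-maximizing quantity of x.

x* = 14.3347

MRS = MU_x/MU_y = (3/5)·(y/x)^(2/3). Set equal to P_x/P_y.
Solve for the ratio: y/x = [(5/3)·P_x/P_y]^(1.5).
Substitute y = (y/x)·x into the budget: x* = M/(P_x + P_y·(y/x)).
Numerically y/x = 0.103603, so x* = 92/(3.6 + 27.2·0.103603) = 14.3347.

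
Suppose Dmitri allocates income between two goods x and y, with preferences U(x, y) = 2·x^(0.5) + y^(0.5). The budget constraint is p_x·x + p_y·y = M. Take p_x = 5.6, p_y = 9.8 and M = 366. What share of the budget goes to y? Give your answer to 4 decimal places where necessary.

MU_x ∝ 2·x^(-0.5), MU_y ∝ y^(-0.5), so MRS = 2·(y/x)^(0.5) = p_x/p_y.
Solve for the ratio: y/x = [(1/2)·p_x/p_y]^(2).
Substitute y = (y/x)·x into the budget: x* = M/(p_x + p_y·(y/x)).
Numerically y/x = 0.081633, so x* = 366/(5.6 + 9.8·0.081633) = 57.1875 and y* = 0.081633·57.1875 = 4.6684.
Expenditure on y: 9.8·4.6684 = 45.75; share = 0.125.

share on y = 0.125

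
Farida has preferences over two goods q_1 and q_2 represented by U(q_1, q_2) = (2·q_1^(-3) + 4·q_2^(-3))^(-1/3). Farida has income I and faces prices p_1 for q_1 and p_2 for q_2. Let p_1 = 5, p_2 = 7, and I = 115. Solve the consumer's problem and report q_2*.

From the CES first-order condition, (1/2)·(q_2/q_1)^(4) = p_1/p_2.
Hence q_2/q_1 = (2·p_1/p_2)^(1/(4)), i.e. raised to the 0.25 power.
Substitute q_2 = (q_2/q_1)·q_1 into the budget: q_1* = I/(p_1 + p_2·(q_2/q_1)).
Numerically q_2/q_1 = 1.093265, so q_1* = 115/(5 + 7·1.093265) = 9.0889 and q_2* = 1.093265·9.0889 = 9.9365.

q_2* = 9.9365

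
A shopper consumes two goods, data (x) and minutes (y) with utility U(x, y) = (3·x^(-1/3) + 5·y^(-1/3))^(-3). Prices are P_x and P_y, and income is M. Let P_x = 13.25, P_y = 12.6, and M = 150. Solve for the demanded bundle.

From the CES first-order condition, (3/5)·(y/x)^(4/3) = P_x/P_y.
Hence y/x = ((5/3)·P_x/P_y)^(1/(4/3)), i.e. raised to the 0.75 power.
With the ratio pinned down, the budget gives x* = M/(P_x + P_y·(y/x)) and y* = (y/x)·x*.
Numerically y/x = 1.523248, so x* = 150/(13.25 + 12.6·1.523248) = 4.6235 and y* = 1.523248·4.6235 = 7.0427.

x* = 4.6235, y* = 7.0427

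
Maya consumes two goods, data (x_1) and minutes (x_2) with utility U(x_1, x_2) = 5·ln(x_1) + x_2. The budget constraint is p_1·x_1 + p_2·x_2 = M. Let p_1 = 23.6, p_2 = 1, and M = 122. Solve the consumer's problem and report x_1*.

x_1* = 0.2119

Set MRS = p_1/p_2: (5/x_1)/1 = p_1/p_2.
So x_1*(p_1,p_2) = 5·p_2/p_1, independent of income; and x_2* = (M − 5·p_2)/p_2.
At the given prices: x_1* = 5·1/23.6 = 0.2119.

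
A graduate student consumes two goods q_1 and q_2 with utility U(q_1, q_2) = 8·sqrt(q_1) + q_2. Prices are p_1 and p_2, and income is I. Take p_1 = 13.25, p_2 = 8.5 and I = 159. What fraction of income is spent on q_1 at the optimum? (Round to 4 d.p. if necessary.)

Utility is quasi-linear in q_2; the FOC for q_1 is 4/√q_1 = p_1/p_2.
Thus q_1* = (4·p_2/p_1)² — independent of I — with the rest of income spent on q_2.
Plugging in: q_1* = (4·8.5/13.25)² = 6.5845, q_2* = 8.4417.
Expenditure on q_1: 13.25·6.5845 = 87.2453; share = 0.5487.

share on q_1 = 0.5487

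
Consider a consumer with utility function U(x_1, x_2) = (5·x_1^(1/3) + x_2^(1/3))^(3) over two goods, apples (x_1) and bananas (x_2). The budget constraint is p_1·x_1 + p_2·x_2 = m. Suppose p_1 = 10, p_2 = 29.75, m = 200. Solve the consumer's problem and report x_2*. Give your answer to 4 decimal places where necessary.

MU_x_1 ∝ 5·x_1^(-2/3), MU_x_2 ∝ x_2^(-2/3), so MRS = 5·(x_2/x_1)^(2/3) = p_1/p_2.
Hence x_2/x_1 = ((1/5)·p_1/p_2)^(1/(2/3)), i.e. raised to the 1.5 power.
With the ratio pinned down, the budget gives x_1* = m/(p_1 + p_2·(x_2/x_1)) and x_2* = (x_2/x_1)·x_1*.
Numerically x_2/x_1 = 0.017431, so x_1* = 200/(10 + 29.75·0.017431) = 19.014 and x_2* = 0.017431·19.014 = 0.3314.

x_2* = 0.3314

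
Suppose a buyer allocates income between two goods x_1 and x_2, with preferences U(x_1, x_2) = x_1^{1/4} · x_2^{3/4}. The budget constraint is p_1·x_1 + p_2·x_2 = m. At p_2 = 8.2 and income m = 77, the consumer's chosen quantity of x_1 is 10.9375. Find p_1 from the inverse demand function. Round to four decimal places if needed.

p_1 = 1.76

The MRS is (1/3)·x_2/x_1. Set MRS = p_1/p_2.
Rearranging, p_2·x_2 = 3·p_1·x_1. Substituting into the budget gives p_1·x_1·(1 + 3) = m.
Demand: x_1*(p_1,p_2,m) = 0.25·m/p_1 and x_2* = 0.75·m/p_2.
Set x_1* = 10.9375 in the demand function and solve for p_1: p_1 = 1.76.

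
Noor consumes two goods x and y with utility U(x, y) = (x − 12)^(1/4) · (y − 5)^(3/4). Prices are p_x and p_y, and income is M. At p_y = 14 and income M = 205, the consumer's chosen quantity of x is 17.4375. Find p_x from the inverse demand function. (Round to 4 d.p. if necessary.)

MRS = (1/3)·(y−5)/(x−12). Tangency with p_x/p_y gives y−5 = 3·(p_x/p_y)·(x−12).
Substituting into the budget: x* = 12 + 0.25·(M − 12·p_x − 5·p_y)/p_x, and y* = 5 + 0.75·(…)/p_y.
Set x* = 17.4375 in the demand function and solve for p_x: p_x = 4.

p_x = 4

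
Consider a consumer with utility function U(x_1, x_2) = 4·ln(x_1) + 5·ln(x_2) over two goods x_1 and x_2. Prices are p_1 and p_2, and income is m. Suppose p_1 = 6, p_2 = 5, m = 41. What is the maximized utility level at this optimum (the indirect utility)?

Tangency: MRS = (4/5)·x_2/x_1 = p_1/p_2.
So 4·p_2·x_2 = 5·p_1·x_1; combined with the budget, a share 4/9 of income goes to x_1.
Demand: x_1*(p_1,p_2,m) = 4/9·m/p_1 and x_2* = 5/9·m/p_2.
At p_1=6, p_2=5, m=41: x_1* = 4/9·41/6 = 3.037, x_2* = 4.5556.
Utility at the optimum: U(3.037, 4.5556) = 12.0253.

V = 12.0253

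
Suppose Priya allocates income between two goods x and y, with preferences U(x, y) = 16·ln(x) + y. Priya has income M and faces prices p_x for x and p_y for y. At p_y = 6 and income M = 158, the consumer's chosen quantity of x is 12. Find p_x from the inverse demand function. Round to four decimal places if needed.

p_x = 8

MU_x = 16/x, MU_y = 1. Tangency: 16/x = p_x/p_y.
So x*(p_x,p_y) = 16·p_y/p_x, independent of income; and y* = (M − 16·p_y)/p_y.
Set x* = 12 in the demand function and solve for p_x: p_x = 8.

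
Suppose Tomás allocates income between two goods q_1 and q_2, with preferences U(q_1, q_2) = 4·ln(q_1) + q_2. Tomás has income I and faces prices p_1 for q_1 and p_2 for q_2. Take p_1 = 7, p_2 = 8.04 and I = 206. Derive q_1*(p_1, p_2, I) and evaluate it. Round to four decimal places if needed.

MU_q_1 = 4/q_1, MU_q_2 = 1. Tangency: 4/q_1 = p_1/p_2.
So q_1*(p_1,p_2) = 4·p_2/p_1, independent of income; and q_2* = (I − 4·p_2)/p_2.
At the given prices: q_1* = 4·8.04/7 = 4.5943.

q_1* = 4.5943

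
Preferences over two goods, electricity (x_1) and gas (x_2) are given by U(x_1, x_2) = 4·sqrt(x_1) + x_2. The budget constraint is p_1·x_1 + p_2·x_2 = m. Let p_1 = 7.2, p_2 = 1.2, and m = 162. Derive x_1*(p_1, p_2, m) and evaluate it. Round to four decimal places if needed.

Utility is quasi-linear in x_2; the FOC for x_1 is 2/√x_1 = p_1/p_2.
Solve: √x_1 = 2·p_2/p_1, so x_1*(p_1,p_2) = (2·p_2/p_1)², and x_2* = (m − p_1·x_1*)/p_2.
Plugging in: x_1* = (2·1.2/7.2)² = 0.1111.

x_1* = 0.1111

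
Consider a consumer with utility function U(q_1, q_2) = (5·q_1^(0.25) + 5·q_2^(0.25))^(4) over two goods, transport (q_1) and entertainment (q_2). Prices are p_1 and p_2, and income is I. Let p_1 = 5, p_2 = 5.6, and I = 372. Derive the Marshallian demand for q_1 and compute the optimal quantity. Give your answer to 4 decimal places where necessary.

From the CES first-order condition, (q_2/q_1)^(0.75) = p_1/p_2.
Solve for the ratio: q_2/q_1 = [p_1/p_2]^(4/3).
With the ratio pinned down, the budget gives q_1* = I/(p_1 + p_2·(q_2/q_1)) and q_2* = (q_2/q_1)·q_1*.
Numerically q_2/q_1 = 0.859757, so q_1* = 372/(5 + 5.6·0.859757) = 37.9026.

q_1* = 37.9026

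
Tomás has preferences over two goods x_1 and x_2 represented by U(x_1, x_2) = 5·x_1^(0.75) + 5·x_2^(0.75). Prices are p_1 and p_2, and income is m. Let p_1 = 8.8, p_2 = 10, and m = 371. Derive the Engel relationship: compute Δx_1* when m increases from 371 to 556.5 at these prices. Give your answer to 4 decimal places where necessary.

Δx_1* = 12.5364

From the CES first-order condition, (x_2/x_1)^(0.25) = p_1/p_2.
Hence x_2/x_1 = (p_1/p_2)^(1/(0.25)), i.e. raised to the 4 power.
With the ratio pinned down, the budget gives x_1* = m/(p_1 + p_2·(x_2/x_1)) and x_2* = (x_2/x_1)·x_1*.
Numerically x_2/x_1 = 0.599695, so x_1* = 371/(8.8 + 10·0.599695) = 25.0727.
At m' = 556.5: x_1* = 37.6091. Change: 37.6091 − 25.0727 = 12.5364.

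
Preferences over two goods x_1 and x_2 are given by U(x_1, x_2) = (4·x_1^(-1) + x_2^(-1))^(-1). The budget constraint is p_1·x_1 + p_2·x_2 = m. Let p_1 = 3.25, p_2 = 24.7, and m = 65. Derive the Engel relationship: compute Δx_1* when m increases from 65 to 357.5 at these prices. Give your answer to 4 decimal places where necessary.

Δx_1* = 37.8405

MU_x_1 ∝ 4·x_1^(-2), MU_x_2 ∝ x_2^(-2), so MRS = 4·(x_2/x_1)^(2) = p_1/p_2.
Hence x_2/x_1 = ((1/4)·p_1/p_2)^(1/(2)), i.e. raised to the 0.5 power.
Substitute x_2 = (x_2/x_1)·x_1 into the budget: x_1* = m/(p_1 + p_2·(x_2/x_1)).
Numerically x_2/x_1 = 0.181369, so x_1* = 65/(3.25 + 24.7·0.181369) = 8.409.
At m' = 357.5: x_1* = 46.2495. Change: 46.2495 − 8.409 = 37.8405.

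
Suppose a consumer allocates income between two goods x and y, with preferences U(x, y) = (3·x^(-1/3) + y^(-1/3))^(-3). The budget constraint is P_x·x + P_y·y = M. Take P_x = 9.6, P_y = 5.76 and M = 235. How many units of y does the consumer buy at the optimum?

y* = 11.3645

From the CES first-order condition, 3·(y/x)^(4/3) = P_x/P_y.
Solve for the ratio: y/x = [(1/3)·P_x/P_y]^(0.75).
Substitute y = (y/x)·x into the budget: x* = M/(P_x + P_y·(y/x)).
Numerically y/x = 0.643496, so x* = 235/(9.6 + 5.76·0.643496) = 17.6605 and y* = 0.643496·17.6605 = 11.3645.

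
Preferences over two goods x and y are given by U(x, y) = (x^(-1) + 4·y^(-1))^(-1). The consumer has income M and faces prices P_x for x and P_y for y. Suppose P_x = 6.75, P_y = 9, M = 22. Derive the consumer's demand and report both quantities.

x* = 0.9848, y* = 1.7058

MU_x ∝ x^(-2), MU_y ∝ 4·y^(-2), so MRS = (1/4)·(y/x)^(2) = P_x/P_y.
Solve for the ratio: y/x = [4·P_x/P_y]^(0.5).
With the ratio pinned down, the budget gives x* = M/(P_x + P_y·(y/x)) and y* = (y/x)·x*.
Numerically y/x = 1.732051, so x* = 22/(6.75 + 9·1.732051) = 0.9848 and y* = 1.732051·0.9848 = 1.7058.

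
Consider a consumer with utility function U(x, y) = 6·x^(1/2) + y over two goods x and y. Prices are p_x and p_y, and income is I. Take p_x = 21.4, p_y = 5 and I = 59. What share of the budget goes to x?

Set MRS = p_x/p_y: 3·x^(−1/2) = p_x/p_y.
Thus x* = (3·p_y/p_x)² — independent of I — with the rest of income spent on y.
Plugging in: x* = (3·5/21.4)² = 0.4913, y* = 9.6972.
Expenditure on x: 21.4·0.4913 = 10.514; share = 0.1782.

share on x = 0.1782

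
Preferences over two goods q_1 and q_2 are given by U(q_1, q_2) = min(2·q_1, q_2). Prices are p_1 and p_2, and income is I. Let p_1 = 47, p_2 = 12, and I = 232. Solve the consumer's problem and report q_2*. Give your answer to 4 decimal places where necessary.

q_2* = 6.5352

With perfect complements, no substitution: consume in ratio q_1:q_2 = 1:2.
Budget: p_1·q_1 + p_2·2·q_1 = I, so (p_1 + 2·p_2)·q_1 = I.
Demand: q_1*(p_1,p_2,I) = I/(p_1 + 2·p_2), q_2* = 2·I/(p_1 + 2·p_2).
Here 47 + 2·12 = 71, giving q_2* = 6.5352.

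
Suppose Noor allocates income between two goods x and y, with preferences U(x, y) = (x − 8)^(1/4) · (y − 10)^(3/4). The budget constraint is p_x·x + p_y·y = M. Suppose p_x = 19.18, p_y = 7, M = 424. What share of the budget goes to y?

share on y = 0.5199

This is Cobb-Douglas in (x−8, y−10): tangency gives 0.25·p_y·(y−10) = 0.75·p_x·(x−8).
After buying the subsistence bundle (8, 10), a share 0.25 of the remaining income goes to x: x* = 8 + 0.25·(M − 8p_x − 10p_y)/p_x.
Discretionary income = 424 − 8·19.18 − 10·7 = 200.56; x* = 8 + 0.25·200.56/19.18 = 10.6142; y* = 10 + 0.75·200.56/7 = 31.4886.
Expenditure on y: 7·31.4886 = 220.42; share = 0.5199.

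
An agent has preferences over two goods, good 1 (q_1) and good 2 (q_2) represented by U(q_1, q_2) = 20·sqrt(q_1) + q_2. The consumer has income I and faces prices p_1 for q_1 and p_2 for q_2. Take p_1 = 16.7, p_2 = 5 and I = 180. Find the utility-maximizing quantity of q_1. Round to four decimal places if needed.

Utility is quasi-linear in q_2; the FOC for q_1 is 10/√q_1 = p_1/p_2.
Solve: √q_1 = 10·p_2/p_1, so q_1*(p_1,p_2) = (10·p_2/p_1)², and q_2* = (I − p_1·q_1*)/p_2.
Plugging in: q_1* = (10·5/16.7)² = 8.9641.

q_1* = 8.9641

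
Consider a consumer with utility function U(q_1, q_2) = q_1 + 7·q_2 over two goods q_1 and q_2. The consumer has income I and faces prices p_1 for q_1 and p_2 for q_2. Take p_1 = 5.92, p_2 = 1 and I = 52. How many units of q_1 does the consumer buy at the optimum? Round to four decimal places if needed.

q_1* = 0

q_2 gives more utility per dollar, so spend all income on q_2: q_2* = I/p_2, q_1* = 0.
Numerically: q_1* = 0, q_2* = 52.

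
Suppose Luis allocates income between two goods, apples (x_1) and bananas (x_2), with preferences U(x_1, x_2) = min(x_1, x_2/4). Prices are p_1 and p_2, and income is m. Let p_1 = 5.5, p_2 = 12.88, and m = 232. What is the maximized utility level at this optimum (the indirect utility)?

V = 4.0687

Leontief preferences: the optimum is at the kink where x_1/1 = x_2/4, i.e. x_2 = 4·x_1.
Budget: p_1·x_1 + p_2·4·x_1 = m, so (p_1 + 4·p_2)·x_1 = m.
Demand: x_1*(p_1,p_2,m) = m/(p_1 + 4·p_2), x_2* = 4·m/(p_1 + 4·p_2).
Here 5.5 + 4·12.88 = 57.02, giving x_1* = 4.0687 and x_2* = 16.275.
Utility at the optimum: U(4.0687, 16.275) = 4.0687.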